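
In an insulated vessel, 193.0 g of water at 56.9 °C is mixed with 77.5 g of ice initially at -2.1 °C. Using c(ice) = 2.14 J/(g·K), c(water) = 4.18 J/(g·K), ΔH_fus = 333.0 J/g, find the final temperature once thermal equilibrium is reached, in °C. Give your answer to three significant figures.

Heat to bring ice to 0 °C and melt it: q₁ = 77.5×2.14×2.1 + 77.5×333.0 = 26156 J
Heat the water can supply cooling to 0 °C: 193.0×4.18×56.9 = 45903.5 J > q₁, so all ice melts.
Energy balance: 193.0×4.18×(56.9 − T) = 26156 + 77.5×4.18×(T − 0)
806.74(56.9 − T) = 26156 + 323.95 T
45903.5 − 26156 = 1130.69 T
T = 19747.5 / 1130.69 = 17.46 °C

T_f = 17.5 °C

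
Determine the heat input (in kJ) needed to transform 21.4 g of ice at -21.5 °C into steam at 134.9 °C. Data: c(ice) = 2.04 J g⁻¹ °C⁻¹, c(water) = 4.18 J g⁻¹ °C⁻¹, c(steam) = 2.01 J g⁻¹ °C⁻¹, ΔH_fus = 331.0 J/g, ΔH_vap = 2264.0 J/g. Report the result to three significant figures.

q = 66.9 kJ

q1 (heat ice -21.5→0.0 °C): 21.4 × 2.04 × 21.5 = 939 J
q2 (melt at 0 °C): 21.4 × 331.0 = 7083 J
q3 (heat water 0.0→100.0 °C): 21.4 × 4.18 × 100.0 = 8945 J
q4 (vaporize at 100 °C): 21.4 × 2264.0 = 48450 J
q5 (heat steam 100.0→134.9 °C): 21.4 × 2.01 × 34.9 = 1501 J
Total: 939 + 7083 + 8945 + 48450 + 1501 = 66918 J = 66.9 kJ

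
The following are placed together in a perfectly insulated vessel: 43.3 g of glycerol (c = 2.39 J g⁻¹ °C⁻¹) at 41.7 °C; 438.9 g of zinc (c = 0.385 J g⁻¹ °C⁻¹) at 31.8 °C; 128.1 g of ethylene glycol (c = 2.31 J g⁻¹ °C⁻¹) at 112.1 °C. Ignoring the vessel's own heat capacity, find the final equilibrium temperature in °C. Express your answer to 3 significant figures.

Σ mᵢcᵢ(T − Tᵢ) = 0  ⇒  T = Σ mᵢcᵢTᵢ / Σ mᵢcᵢ
Σ mᵢcᵢ = 43.3×2.39 + 438.9×0.385 + 128.1×2.31 = 568.3745
Σ mᵢcᵢTᵢ = 103.487×41.7 + 168.9765×31.8 + 295.911×112.1 = 42860
T = 42860 / 568.3745 = 75.41 °C

T_f = 75.4 °C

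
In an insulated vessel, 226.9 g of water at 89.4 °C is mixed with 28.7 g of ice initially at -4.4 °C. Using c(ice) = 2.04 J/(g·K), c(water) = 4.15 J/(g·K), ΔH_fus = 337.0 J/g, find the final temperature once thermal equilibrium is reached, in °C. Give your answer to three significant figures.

Heat to bring ice to 0 °C and melt it: q₁ = 28.7×2.04×4.4 + 28.7×337.0 = 9929.5 J
Heat the water can supply cooling to 0 °C: 226.9×4.15×89.4 = 84182.2 J > q₁, so all ice melts.
Energy balance: 226.9×4.15×(89.4 − T) = 9929.5 + 28.7×4.15×(T − 0)
941.635(89.4 − T) = 9929.5 + 119.105 T
84182.2 − 9929.5 = 1060.740 T
T = 74252.7 / 1060.740 = 70.00 °C

T_f = 70.0 °C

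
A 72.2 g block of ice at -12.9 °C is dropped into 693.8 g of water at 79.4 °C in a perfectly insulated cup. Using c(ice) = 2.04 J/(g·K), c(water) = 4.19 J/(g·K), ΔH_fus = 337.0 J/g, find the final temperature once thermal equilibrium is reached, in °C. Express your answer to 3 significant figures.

Heat to bring ice to 0 °C and melt it: q₁ = 72.2×2.04×12.9 + 72.2×337.0 = 26231 J
Heat the water can supply cooling to 0 °C: 693.8×4.19×79.4 = 230818 J > q₁, so all ice melts.
Energy balance: 693.8×4.19×(79.4 − T) = 26231 + 72.2×4.19×(T − 0)
2907.022(79.4 − T) = 26231 + 302.518 T
230818 − 26231 = 3209.540 T
T = 204587 / 3209.540 = 63.74 °C

T_f = 63.7 °C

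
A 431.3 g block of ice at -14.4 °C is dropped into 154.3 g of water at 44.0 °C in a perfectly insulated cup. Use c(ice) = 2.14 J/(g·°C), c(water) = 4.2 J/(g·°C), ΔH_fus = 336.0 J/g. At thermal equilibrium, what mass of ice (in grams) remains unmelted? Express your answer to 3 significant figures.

m_ice remaining = 386 g

Heat to warm all ice to 0 °C: 431.3×2.14×14.4 = 13291 J
Heat released by water cooling to 0 °C: 154.3×4.2×44.0 = 28515 J
28515 J < 13291 + 431.3×336.0 = 158207.8 J, so not all ice melts; final T = 0 °C.
Heat left for melting: 28515 − 13291 = 15224 J
Mass melted = 15224 / 336.0 = 45.31 g
Ice remaining = 431.3 − 45.31 = 385.99 g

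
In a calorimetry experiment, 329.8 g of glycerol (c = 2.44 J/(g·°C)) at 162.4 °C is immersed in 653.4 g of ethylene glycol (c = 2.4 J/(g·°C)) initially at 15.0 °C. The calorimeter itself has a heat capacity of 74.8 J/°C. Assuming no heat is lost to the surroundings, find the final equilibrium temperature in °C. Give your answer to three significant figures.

T_f = 63.5 °C

Heat lost by glycerol = heat gained by ethylene glycol + calorimeter.
(329.8)(2.44)(162.4 − T) = [(653.4)(2.4) + 74.8](T − 15.0)
804.712 (162.4 − T) = 1642.96 (T − 15.0)
130690 − 804.712 T = 1642.96 T − 24644
155334 = 2447.672 T
T = 63.46 °C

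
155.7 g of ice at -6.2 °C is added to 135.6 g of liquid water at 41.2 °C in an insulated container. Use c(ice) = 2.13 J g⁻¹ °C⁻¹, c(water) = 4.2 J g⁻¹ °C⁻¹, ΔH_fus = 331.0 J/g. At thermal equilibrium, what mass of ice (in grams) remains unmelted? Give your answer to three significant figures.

m_ice remaining = 91.0 g

Heat to warm all ice to 0 °C: 155.7×2.13×6.2 = 2056.2 J
Heat released by water cooling to 0 °C: 135.6×4.2×41.2 = 23464 J
23464 J < 2056.2 + 155.7×331.0 = 53592.9 J, so not all ice melts; final T = 0 °C.
Heat left for melting: 23464 − 2056.2 = 21407.8 J
Mass melted = 21407.8 / 331.0 = 64.68 g
Ice remaining = 155.7 − 64.68 = 91.02 g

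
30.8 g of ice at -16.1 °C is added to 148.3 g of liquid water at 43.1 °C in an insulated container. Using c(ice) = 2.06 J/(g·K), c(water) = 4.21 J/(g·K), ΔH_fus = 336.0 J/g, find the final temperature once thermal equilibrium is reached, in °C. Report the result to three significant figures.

T_f = 20.6 °C

Heat to bring ice to 0 °C and melt it: q₁ = 30.8×2.06×16.1 + 30.8×336.0 = 11370 J
Heat the water can supply cooling to 0 °C: 148.3×4.21×43.1 = 26909.2 J > q₁, so all ice melts.
Energy balance: 148.3×4.21×(43.1 − T) = 11370 + 30.8×4.21×(T − 0)
624.343(43.1 − T) = 11370 + 129.668 T
26909.2 − 11370 = 754.011 T
T = 15539.2 / 754.011 = 20.61 °C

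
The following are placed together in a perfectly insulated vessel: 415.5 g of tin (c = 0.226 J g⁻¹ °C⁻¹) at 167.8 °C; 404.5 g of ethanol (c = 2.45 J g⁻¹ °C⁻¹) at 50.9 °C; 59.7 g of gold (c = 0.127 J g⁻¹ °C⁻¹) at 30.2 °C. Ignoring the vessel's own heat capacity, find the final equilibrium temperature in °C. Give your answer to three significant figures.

T_f = 60.8 °C

Σ mᵢcᵢ(T − Tᵢ) = 0  ⇒  T = Σ mᵢcᵢTᵢ / Σ mᵢcᵢ
Σ mᵢcᵢ = 415.5×0.226 + 404.5×2.45 + 59.7×0.127 = 1092.5099
Σ mᵢcᵢTᵢ = 93.903×167.8 + 991.025×50.9 + 7.5819×30.2 = 66429
T = 66429 / 1092.5099 = 60.80 °C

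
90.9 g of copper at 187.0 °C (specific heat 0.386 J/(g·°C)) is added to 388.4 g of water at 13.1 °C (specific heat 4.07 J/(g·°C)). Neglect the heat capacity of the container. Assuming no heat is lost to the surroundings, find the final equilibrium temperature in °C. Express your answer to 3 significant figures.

Heat lost by copper = heat gained by water.
(90.9)(0.386)(187.0 − T) = (388.4)(4.07)(T − 13.1)
35.0874 (187.0 − T) = 1580.788 (T − 13.1)
6561.3 − 35.0874 T = 1580.788 T − 20708
27269.3 = 1615.8754 T
T = 16.88 °C

T_f = 16.9 °C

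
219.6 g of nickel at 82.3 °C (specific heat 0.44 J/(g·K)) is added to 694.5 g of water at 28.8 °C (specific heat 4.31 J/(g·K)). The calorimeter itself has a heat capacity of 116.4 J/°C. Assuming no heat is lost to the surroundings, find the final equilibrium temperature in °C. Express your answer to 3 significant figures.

Heat lost by nickel = heat gained by water + calorimeter.
(219.6)(0.44)(82.3 − T) = [(694.5)(4.31) + 116.4](T − 28.8)
96.624 (82.3 − T) = 3109.695 (T − 28.8)
7952.2 − 96.624 T = 3109.695 T − 89559
97511.2 = 3206.319 T
T = 30.41 °C

T_f = 30.4 °C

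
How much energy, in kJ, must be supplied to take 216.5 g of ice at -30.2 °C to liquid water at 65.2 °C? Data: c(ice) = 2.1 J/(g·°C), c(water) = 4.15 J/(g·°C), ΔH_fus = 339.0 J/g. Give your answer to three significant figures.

q = 146 kJ

q1 (heat ice -30.2→0.0 °C): 216.5 × 2.1 × 30.2 = 13730 J
q2 (melt at 0 °C): 216.5 × 339.0 = 73394 J
q3 (heat water 0.0→65.2 °C): 216.5 × 4.15 × 65.2 = 58581 J
Total: 13730 + 73394 + 58581 = 145705 J = 146 kJ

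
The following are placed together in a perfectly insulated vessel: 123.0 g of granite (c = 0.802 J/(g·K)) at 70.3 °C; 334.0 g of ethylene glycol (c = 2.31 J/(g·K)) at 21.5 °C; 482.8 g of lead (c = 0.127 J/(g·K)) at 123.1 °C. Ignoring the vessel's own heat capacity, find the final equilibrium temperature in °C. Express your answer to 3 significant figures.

T_f = 33.4 °C

Σ mᵢcᵢ(T − Tᵢ) = 0  ⇒  T = Σ mᵢcᵢTᵢ / Σ mᵢcᵢ
Σ mᵢcᵢ = 123.0×0.802 + 334.0×2.31 + 482.8×0.127 = 931.5016
Σ mᵢcᵢTᵢ = 98.646×70.3 + 771.54×21.5 + 61.3156×123.1 = 31071
T = 31071 / 931.5016 = 33.36 °C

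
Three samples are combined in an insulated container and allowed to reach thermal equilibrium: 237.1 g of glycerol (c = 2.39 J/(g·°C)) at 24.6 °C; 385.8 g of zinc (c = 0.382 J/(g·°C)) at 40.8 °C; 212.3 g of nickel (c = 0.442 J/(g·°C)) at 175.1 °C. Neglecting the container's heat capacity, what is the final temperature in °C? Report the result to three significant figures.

Σ mᵢcᵢ(T − Tᵢ) = 0  ⇒  T = Σ mᵢcᵢTᵢ / Σ mᵢcᵢ
Σ mᵢcᵢ = 237.1×2.39 + 385.8×0.382 + 212.3×0.442 = 807.8812
Σ mᵢcᵢTᵢ = 566.669×24.6 + 147.3756×40.8 + 93.8366×175.1 = 36384
T = 36384 / 807.8812 = 45.04 °C

T_f = 45.0 °C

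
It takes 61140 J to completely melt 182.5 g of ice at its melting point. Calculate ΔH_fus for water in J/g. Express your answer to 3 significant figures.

ΔH_fus = q / m = 61140 / 182.5 = 335 J/g

ΔH_fus = 335 J/g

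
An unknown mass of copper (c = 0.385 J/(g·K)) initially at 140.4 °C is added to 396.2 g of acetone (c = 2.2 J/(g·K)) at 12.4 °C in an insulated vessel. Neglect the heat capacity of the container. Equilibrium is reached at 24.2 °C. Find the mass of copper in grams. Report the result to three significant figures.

q_gained = (396.2 × 2.2) × (24.2 − 12.4) = 10290 J
q_lost = m × 0.385 × (140.4 − 24.2) = 44.737 m
m = 10290 / 44.737 = 230 g

m = 230 g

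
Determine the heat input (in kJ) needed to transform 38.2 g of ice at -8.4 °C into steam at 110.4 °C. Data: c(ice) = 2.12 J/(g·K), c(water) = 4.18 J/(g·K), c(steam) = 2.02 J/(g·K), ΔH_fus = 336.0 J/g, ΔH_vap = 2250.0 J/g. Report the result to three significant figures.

q = 116 kJ

q1 (heat ice -8.4→0.0 °C): 38.2 × 2.12 × 8.4 = 680 J
q2 (melt at 0 °C): 38.2 × 336.0 = 12835 J
q3 (heat water 0.0→100.0 °C): 38.2 × 4.18 × 100.0 = 15968 J
q4 (vaporize at 100 °C): 38.2 × 2250.0 = 85950 J
q5 (heat steam 100.0→110.4 °C): 38.2 × 2.02 × 10.4 = 803 J
Total: 680 + 12835 + 15968 + 85950 + 803 = 116236 J = 116 kJ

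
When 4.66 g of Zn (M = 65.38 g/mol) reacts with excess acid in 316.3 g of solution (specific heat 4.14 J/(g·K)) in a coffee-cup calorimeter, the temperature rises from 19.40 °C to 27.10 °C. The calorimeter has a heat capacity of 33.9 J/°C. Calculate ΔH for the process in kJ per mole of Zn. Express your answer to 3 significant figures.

ΔH = -145 kJ/mol

|ΔT| = |27.10 − 19.40| = 7.70 °C
|q_surr| = (316.3 × 4.14 + 33.9) × 7.70 = 1343.382 × 7.70 = 10340 J
n(Zn) = 4.66 / 65.38 = 0.07128 mol
Temperature rose, so q_rxn = −|q_surr| = -10.34 kJ
ΔH = q_rxn / n = -145.1 kJ/mol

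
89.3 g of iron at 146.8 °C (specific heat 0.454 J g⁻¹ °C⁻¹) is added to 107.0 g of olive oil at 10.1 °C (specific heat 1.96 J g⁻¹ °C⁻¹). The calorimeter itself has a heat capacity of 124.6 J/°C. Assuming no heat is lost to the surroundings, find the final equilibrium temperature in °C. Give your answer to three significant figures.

T_f = 24.9 °C

Heat lost by iron = heat gained by olive oil + calorimeter.
(89.3)(0.454)(146.8 − T) = [(107.0)(1.96) + 124.6](T − 10.1)
40.5422 (146.8 − T) = 334.32 (T − 10.1)
5951.6 − 40.5422 T = 334.32 T − 3376.6
9328.2 = 374.8622 T
T = 24.88 °C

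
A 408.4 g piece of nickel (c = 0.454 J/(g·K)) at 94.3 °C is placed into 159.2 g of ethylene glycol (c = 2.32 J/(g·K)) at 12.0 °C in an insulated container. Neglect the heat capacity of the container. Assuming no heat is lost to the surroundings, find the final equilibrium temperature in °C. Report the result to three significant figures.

Heat lost by nickel = heat gained by ethylene glycol.
(408.4)(0.454)(94.3 − T) = (159.2)(2.32)(T − 12.0)
185.4136 (94.3 − T) = 369.344 (T − 12.0)
17485 − 185.4136 T = 369.344 T − 4432.1
21917.1 = 554.7576 T
T = 39.51 °C

T_f = 39.5 °C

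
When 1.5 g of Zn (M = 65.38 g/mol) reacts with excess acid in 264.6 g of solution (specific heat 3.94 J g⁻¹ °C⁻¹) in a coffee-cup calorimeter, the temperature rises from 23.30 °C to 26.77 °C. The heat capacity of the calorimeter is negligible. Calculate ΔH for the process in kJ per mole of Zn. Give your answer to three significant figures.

|ΔT| = |26.77 − 23.30| = 3.47 °C
|q_surr| = (264.6 × 3.94) × 3.47 = 1042.524 × 3.47 = 3618 J
n(Zn) = 1.5 / 65.38 = 0.02294 mol
Temperature rose, so q_rxn = −|q_surr| = -3.618 kJ
ΔH = q_rxn / n = -157.7 kJ/mol

ΔH = -158 kJ/mol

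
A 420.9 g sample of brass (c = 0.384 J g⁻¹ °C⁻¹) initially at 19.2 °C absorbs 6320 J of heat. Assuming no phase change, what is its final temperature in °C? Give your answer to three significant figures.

ΔT = q / (m c) = 6320 / (420.9 × 0.384) = 39.10 °C
T_f = 19.2 + 39.10 = 58.30 °C

T_f = 58.3 °C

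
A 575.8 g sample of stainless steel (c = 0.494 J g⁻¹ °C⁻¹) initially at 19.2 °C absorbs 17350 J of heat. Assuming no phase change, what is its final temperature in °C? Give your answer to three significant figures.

T_f = 80.2 °C

ΔT = q / (m c) = 17350 / (575.8 × 0.494) = 61.00 °C
T_f = 19.2 + 61.00 = 80.20 °C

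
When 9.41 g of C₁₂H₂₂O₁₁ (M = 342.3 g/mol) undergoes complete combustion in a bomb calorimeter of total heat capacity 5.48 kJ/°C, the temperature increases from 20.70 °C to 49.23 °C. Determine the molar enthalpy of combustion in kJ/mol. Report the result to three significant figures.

ΔH = -5690 kJ/mol

ΔT = 49.23 − 20.70 = 28.53 °C
q_cal = C_cal × ΔT = 5.48 × 28.53 = 156.3444 kJ
n = 9.41 / 342.3 = 0.02749 mol
q_rxn = −q_cal = -156.3444 kJ
ΔH = -156.3444 / 0.02749 = -5687 kJ/mol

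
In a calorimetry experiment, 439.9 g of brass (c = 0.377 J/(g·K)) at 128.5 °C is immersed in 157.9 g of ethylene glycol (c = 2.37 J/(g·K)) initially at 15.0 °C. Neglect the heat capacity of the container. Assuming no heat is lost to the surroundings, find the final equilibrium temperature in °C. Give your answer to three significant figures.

Heat lost by brass = heat gained by ethylene glycol.
(439.9)(0.377)(128.5 − T) = (157.9)(2.37)(T − 15.0)
165.8423 (128.5 − T) = 374.223 (T − 15.0)
21311 − 165.8423 T = 374.223 T − 5613.3
26924.3 = 540.0653 T
T = 49.85 °C

T_f = 49.9 °C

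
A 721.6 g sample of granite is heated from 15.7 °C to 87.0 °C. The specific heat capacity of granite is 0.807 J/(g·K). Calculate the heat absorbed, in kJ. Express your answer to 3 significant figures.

q = m c ΔT = 721.6 × 0.807 × (87.0 − 15.7)
q = 721.6 × 0.807 × 71.3 = 41520 J = 41.5 kJ

q = 41.5 kJ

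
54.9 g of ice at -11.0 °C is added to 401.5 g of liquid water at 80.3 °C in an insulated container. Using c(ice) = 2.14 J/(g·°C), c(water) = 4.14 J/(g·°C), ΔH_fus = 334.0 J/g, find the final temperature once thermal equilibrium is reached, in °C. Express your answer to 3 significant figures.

Heat to bring ice to 0 °C and melt it: q₁ = 54.9×2.14×11.0 + 54.9×334.0 = 19629 J
Heat the water can supply cooling to 0 °C: 401.5×4.14×80.3 = 133475 J > q₁, so all ice melts.
Energy balance: 401.5×4.14×(80.3 − T) = 19629 + 54.9×4.14×(T − 0)
1662.21(80.3 − T) = 19629 + 227.286 T
133475 − 19629 = 1889.496 T
T = 113846 / 1889.496 = 60.25 °C

T_f = 60.3 °C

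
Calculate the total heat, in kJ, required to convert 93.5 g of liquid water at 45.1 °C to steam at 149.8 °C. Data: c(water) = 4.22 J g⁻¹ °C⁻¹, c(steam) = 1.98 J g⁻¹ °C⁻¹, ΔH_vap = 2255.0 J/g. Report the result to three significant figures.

q1 (heat water 45.1→100.0 °C): 93.5 × 4.22 × 54.9 = 21662 J
q2 (vaporize at 100 °C): 93.5 × 2255.0 = 210843 J
q3 (heat steam 100.0→149.8 °C): 93.5 × 1.98 × 49.8 = 9219 J
Total: 21662 + 210843 + 9219 = 241724 J = 242 kJ

q = 242 kJ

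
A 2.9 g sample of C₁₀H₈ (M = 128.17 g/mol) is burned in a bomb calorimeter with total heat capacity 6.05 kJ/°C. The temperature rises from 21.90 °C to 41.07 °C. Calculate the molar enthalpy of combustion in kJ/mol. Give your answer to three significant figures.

ΔH = -5130 kJ/mol

ΔT = 41.07 − 21.90 = 19.17 °C
q_cal = C_cal × ΔT = 6.05 × 19.17 = 115.9785 kJ
n = 2.9 / 128.17 = 0.022626 mol
q_rxn = −q_cal = -115.9785 kJ
ΔH = -115.9785 / 0.022626 = -5126 kJ/mol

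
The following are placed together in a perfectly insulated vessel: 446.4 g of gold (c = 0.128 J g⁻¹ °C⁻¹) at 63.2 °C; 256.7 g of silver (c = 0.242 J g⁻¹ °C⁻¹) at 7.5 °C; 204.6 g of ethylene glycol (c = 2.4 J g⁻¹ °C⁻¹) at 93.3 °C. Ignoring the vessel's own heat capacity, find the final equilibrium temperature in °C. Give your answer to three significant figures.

Σ mᵢcᵢ(T − Tᵢ) = 0  ⇒  T = Σ mᵢcᵢTᵢ / Σ mᵢcᵢ
Σ mᵢcᵢ = 446.4×0.128 + 256.7×0.242 + 204.6×2.4 = 610.3006
Σ mᵢcᵢTᵢ = 57.1392×63.2 + 62.1214×7.5 + 491.04×93.3 = 49891
T = 49891 / 610.3006 = 81.748 °C

T_f = 81.7 °C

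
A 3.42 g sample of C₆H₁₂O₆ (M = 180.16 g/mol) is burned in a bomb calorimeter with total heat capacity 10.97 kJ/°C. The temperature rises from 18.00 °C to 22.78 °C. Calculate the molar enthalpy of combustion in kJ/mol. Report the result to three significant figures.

ΔT = 22.78 − 18.00 = 4.78 °C
q_cal = C_cal × ΔT = 10.97 × 4.78 = 52.4366 kJ
n = 3.42 / 180.16 = 0.01898 mol
q_rxn = −q_cal = -52.4366 kJ
ΔH = -52.4366 / 0.01898 = -2763 kJ/mol

ΔH = -2760 kJ/mol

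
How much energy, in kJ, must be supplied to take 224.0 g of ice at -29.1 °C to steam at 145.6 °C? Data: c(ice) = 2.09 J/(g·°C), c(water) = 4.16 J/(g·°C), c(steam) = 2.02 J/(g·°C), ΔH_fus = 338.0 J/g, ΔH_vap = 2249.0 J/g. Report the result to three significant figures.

q = 707 kJ

q1 (heat ice -29.1→0.0 °C): 224.0 × 2.09 × 29.1 = 13623 J
q2 (melt at 0 °C): 224.0 × 338.0 = 75712 J
q3 (heat water 0.0→100.0 °C): 224.0 × 4.16 × 100.0 = 93184 J
q4 (vaporize at 100 °C): 224.0 × 2249.0 = 503776 J
q5 (heat steam 100.0→145.6 °C): 224.0 × 2.02 × 45.6 = 20633 J
Total: 13623 + 75712 + 93184 + 503776 + 20633 = 706928 J = 707 kJ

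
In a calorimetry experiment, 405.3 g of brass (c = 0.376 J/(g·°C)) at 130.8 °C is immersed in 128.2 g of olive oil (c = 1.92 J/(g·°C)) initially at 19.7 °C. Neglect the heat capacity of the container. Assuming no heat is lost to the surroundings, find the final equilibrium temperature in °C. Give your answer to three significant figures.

Heat lost by brass = heat gained by olive oil.
(405.3)(0.376)(130.8 − T) = (128.2)(1.92)(T − 19.7)
152.3928 (130.8 − T) = 246.144 (T − 19.7)
19933 − 152.3928 T = 246.144 T − 4849.0
24782.0 = 398.5368 T
T = 62.18 °C

T_f = 62.2 °C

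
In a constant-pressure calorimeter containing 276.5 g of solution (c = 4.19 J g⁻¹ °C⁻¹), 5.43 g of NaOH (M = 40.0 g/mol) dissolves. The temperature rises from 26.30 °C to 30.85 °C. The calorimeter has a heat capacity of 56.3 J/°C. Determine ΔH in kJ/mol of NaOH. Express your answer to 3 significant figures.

|ΔT| = |30.85 − 26.30| = 4.55 °C
|q_surr| = (276.5 × 4.19 + 56.3) × 4.55 = 1214.835 × 4.55 = 5527 J
n(NaOH) = 5.43 / 40.0 = 0.1358 mol
Temperature rose, so q_rxn = −|q_surr| = -5.527 kJ
ΔH = q_rxn / n = -40.70 kJ/mol

ΔH = -40.7 kJ/mol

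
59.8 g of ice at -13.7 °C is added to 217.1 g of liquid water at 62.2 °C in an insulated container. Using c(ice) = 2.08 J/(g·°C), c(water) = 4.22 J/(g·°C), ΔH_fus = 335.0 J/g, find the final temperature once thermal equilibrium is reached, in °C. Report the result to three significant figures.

T_f = 30.2 °C

Heat to bring ice to 0 °C and melt it: q₁ = 59.8×2.08×13.7 + 59.8×335.0 = 21737 J
Heat the water can supply cooling to 0 °C: 217.1×4.22×62.2 = 56985.3 J > q₁, so all ice melts.
Energy balance: 217.1×4.22×(62.2 − T) = 21737 + 59.8×4.22×(T − 0)
916.162(62.2 − T) = 21737 + 252.356 T
56985.3 − 21737 = 1168.518 T
T = 35248.3 / 1168.518 = 30.16 °C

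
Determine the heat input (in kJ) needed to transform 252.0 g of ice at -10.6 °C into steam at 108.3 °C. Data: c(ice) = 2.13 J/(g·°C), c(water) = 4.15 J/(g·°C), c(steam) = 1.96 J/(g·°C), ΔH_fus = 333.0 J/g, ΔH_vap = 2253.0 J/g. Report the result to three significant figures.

q = 766 kJ

q1 (heat ice -10.6→0.0 °C): 252.0 × 2.13 × 10.6 = 5690 J
q2 (melt at 0 °C): 252.0 × 333.0 = 83916 J
q3 (heat water 0.0→100.0 °C): 252.0 × 4.15 × 100.0 = 104580 J
q4 (vaporize at 100 °C): 252.0 × 2253.0 = 567756 J
q5 (heat steam 100.0→108.3 °C): 252.0 × 1.96 × 8.3 = 4100 J
Total: 5690 + 83916 + 104580 + 567756 + 4100 = 766042 J = 766 kJ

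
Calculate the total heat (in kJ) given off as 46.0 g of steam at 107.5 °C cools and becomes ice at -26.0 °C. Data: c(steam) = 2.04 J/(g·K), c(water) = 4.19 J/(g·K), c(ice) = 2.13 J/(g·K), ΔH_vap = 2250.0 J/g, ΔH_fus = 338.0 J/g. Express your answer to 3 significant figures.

q1 (cool steam 107.5→100 °C): 46.0 × 2.04 × 7.5 = 704 J
q2 (condense at 100 °C): 46.0 × 2250.0 = 103500 J
q3 (cool water 100→0 °C): 46.0 × 4.19 × 100.0 = 19274 J
q4 (freeze at 0 °C): 46.0 × 338.0 = 15548 J
q5 (cool ice 0→-26.0 °C): 46.0 × 2.13 × 26.0 = 2547 J
Total: 704 + 103500 + 19274 + 15548 + 2547 = 141573 J = 142 kJ

q = 142 kJ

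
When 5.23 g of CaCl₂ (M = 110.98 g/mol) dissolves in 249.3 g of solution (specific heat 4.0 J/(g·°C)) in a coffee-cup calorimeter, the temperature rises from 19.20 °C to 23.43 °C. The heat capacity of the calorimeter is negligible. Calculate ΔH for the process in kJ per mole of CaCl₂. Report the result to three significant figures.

|ΔT| = |23.43 − 19.20| = 4.23 °C
|q_surr| = (249.3 × 4.0) × 4.23 = 997.2 × 4.23 = 4218 J
n(CaCl₂) = 5.23 / 110.98 = 0.04713 mol
Temperature rose, so q_rxn = −|q_surr| = -4.218 kJ
ΔH = q_rxn / n = -89.50 kJ/mol

ΔH = -89.5 kJ/mol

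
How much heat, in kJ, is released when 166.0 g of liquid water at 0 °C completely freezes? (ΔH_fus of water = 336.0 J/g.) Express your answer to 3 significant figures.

q = 55.8 kJ

q = m × ΔH_fus = 166.0 × 336.0 = 55780 J = 55.8 kJ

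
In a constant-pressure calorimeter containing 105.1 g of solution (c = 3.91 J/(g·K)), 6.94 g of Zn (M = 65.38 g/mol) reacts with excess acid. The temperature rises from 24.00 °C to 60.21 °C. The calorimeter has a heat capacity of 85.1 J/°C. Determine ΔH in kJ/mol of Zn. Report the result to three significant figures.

|ΔT| = |60.21 − 24.00| = 36.21 °C
|q_surr| = (105.1 × 3.91 + 85.1) × 36.21 = 496.041 × 36.21 = 17960 J
n(Zn) = 6.94 / 65.38 = 0.1061 mol
Temperature rose, so q_rxn = −|q_surr| = -17.96 kJ
ΔH = q_rxn / n = -169.3 kJ/mol

ΔH = -169 kJ/mol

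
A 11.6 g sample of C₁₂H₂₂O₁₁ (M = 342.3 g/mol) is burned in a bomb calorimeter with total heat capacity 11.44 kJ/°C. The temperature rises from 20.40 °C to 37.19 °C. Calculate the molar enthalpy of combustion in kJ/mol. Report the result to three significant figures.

ΔH = -5670 kJ/mol

ΔT = 37.19 − 20.40 = 16.79 °C
q_cal = C_cal × ΔT = 11.44 × 16.79 = 192.0776 kJ
n = 11.6 / 342.3 = 0.03389 mol
q_rxn = −q_cal = -192.0776 kJ
ΔH = -192.0776 / 0.03389 = -5668 kJ/mol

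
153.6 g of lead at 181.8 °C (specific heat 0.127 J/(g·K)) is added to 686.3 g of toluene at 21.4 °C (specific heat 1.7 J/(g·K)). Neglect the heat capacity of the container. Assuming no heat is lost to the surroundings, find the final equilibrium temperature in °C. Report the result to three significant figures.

T_f = 24.0 °C

Heat lost by lead = heat gained by toluene.
(153.6)(0.127)(181.8 − T) = (686.3)(1.7)(T − 21.4)
19.5072 (181.8 − T) = 1166.71 (T − 21.4)
3546.4 − 19.5072 T = 1166.71 T − 24968
28514.4 = 1186.2172 T
T = 24.04 °C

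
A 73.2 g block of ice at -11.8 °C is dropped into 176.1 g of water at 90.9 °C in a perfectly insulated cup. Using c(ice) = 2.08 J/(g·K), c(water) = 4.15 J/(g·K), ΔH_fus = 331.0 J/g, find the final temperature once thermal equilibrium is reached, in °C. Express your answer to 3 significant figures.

Heat to bring ice to 0 °C and melt it: q₁ = 73.2×2.08×11.8 + 73.2×331.0 = 26026 J
Heat the water can supply cooling to 0 °C: 176.1×4.15×90.9 = 66431.1 J > q₁, so all ice melts.
Energy balance: 176.1×4.15×(90.9 − T) = 26026 + 73.2×4.15×(T − 0)
730.815(90.9 − T) = 26026 + 303.78 T
66431.1 − 26026 = 1034.595 T
T = 40405.1 / 1034.595 = 39.05 °C

T_f = 39.1 °C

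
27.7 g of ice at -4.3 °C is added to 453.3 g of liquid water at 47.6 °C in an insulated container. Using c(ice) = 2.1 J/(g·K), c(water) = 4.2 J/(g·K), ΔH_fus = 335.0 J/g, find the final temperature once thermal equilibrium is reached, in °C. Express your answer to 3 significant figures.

Heat to bring ice to 0 °C and melt it: q₁ = 27.7×2.1×4.3 + 27.7×335.0 = 9529.6 J
Heat the water can supply cooling to 0 °C: 453.3×4.2×47.6 = 90623.7 J > q₁, so all ice melts.
Energy balance: 453.3×4.2×(47.6 − T) = 9529.6 + 27.7×4.2×(T − 0)
1903.86(47.6 − T) = 9529.6 + 116.34 T
90623.7 − 9529.6 = 2020.20 T
T = 81094.1 / 2020.20 = 40.14 °C

T_f = 40.1 °C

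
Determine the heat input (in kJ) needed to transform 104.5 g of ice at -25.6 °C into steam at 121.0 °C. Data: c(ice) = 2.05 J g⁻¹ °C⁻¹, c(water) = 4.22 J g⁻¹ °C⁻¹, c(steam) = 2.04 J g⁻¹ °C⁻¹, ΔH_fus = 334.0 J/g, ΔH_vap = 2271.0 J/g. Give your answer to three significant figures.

q1 (heat ice -25.6→0.0 °C): 104.5 × 2.05 × 25.6 = 5484 J
q2 (melt at 0 °C): 104.5 × 334.0 = 34903 J
q3 (heat water 0.0→100.0 °C): 104.5 × 4.22 × 100.0 = 44099 J
q4 (vaporize at 100 °C): 104.5 × 2271.0 = 237320 J
q5 (heat steam 100.0→121.0 °C): 104.5 × 2.04 × 21.0 = 4477 J
Total: 5484 + 34903 + 44099 + 237320 + 4477 = 326283 J = 326 kJ

q = 326 kJ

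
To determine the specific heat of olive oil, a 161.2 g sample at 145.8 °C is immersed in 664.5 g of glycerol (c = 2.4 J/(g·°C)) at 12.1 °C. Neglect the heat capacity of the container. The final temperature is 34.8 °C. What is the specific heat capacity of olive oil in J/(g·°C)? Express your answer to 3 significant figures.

c = 2.02 J/(g·°C)

q_gained = (664.5 × 2.4) × (34.8 − 12.1) = 36200 J
q_lost = 161.2 × c × (145.8 − 34.8) = 17893.2 c
Set equal: c = 36200 / 17893.2 = 2.02 J/(g·°C)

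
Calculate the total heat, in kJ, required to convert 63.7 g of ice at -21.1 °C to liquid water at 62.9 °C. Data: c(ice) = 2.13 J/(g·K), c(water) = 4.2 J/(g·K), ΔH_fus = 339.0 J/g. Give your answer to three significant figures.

q = 41.3 kJ

q1 (heat ice -21.1→0.0 °C): 63.7 × 2.13 × 21.1 = 2863 J
q2 (melt at 0 °C): 63.7 × 339.0 = 21594 J
q3 (heat water 0.0→62.9 °C): 63.7 × 4.2 × 62.9 = 16828 J
Total: 2863 + 21594 + 16828 = 41285 J = 41.3 kJ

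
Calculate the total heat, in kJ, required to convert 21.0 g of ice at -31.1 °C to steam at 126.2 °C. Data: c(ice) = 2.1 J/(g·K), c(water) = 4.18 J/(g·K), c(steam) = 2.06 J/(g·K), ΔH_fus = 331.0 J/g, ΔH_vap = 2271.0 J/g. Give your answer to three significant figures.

q1 (heat ice -31.1→0.0 °C): 21.0 × 2.1 × 31.1 = 1372 J
q2 (melt at 0 °C): 21.0 × 331.0 = 6951 J
q3 (heat water 0.0→100.0 °C): 21.0 × 4.18 × 100.0 = 8778 J
q4 (vaporize at 100 °C): 21.0 × 2271.0 = 47691 J
q5 (heat steam 100.0→126.2 °C): 21.0 × 2.06 × 26.2 = 1133 J
Total: 1372 + 6951 + 8778 + 47691 + 1133 = 65925 J = 65.9 kJ

q = 65.9 kJ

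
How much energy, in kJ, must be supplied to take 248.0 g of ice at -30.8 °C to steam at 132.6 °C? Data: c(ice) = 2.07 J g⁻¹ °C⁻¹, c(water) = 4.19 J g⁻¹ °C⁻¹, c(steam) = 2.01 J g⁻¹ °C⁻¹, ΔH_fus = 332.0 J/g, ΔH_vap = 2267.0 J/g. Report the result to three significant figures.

q = 781 kJ

q1 (heat ice -30.8→0.0 °C): 248.0 × 2.07 × 30.8 = 15811 J
q2 (melt at 0 °C): 248.0 × 332.0 = 82336 J
q3 (heat water 0.0→100.0 °C): 248.0 × 4.19 × 100.0 = 103912 J
q4 (vaporize at 100 °C): 248.0 × 2267.0 = 562216 J
q5 (heat steam 100.0→132.6 °C): 248.0 × 2.01 × 32.6 = 16250 J
Total: 15811 + 82336 + 103912 + 562216 + 16250 = 780525 J = 781 kJ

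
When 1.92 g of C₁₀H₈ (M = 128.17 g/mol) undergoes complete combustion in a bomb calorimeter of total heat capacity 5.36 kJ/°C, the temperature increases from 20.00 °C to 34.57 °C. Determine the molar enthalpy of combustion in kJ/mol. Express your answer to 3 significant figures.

ΔH = -5210 kJ/mol

ΔT = 34.57 − 20.00 = 14.57 °C
q_cal = C_cal × ΔT = 5.36 × 14.57 = 78.0952 kJ
n = 1.92 / 128.17 = 0.01498 mol
q_rxn = −q_cal = -78.0952 kJ
ΔH = -78.0952 / 0.01498 = -5213 kJ/mol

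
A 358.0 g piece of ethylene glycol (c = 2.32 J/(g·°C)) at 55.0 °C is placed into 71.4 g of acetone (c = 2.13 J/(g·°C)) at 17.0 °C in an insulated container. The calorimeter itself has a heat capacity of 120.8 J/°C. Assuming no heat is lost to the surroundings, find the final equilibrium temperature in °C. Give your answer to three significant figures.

T_f = 45.6 °C

Heat lost by ethylene glycol = heat gained by acetone + calorimeter.
(358.0)(2.32)(55.0 − T) = [(71.4)(2.13) + 120.8](T − 17.0)
830.56 (55.0 − T) = 272.882 (T − 17.0)
45681 − 830.56 T = 272.882 T − 4639.0
50320.0 = 1103.442 T
T = 45.60 °C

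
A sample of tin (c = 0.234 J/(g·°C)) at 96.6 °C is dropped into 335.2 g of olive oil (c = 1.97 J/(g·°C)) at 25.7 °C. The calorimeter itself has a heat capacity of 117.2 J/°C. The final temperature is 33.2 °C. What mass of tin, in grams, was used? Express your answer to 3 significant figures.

m = 393 g

q_gained = (335.2 × 1.97 + 117.2) × (33.2 − 25.7) = 5832 J
q_lost = m × 0.234 × (96.6 − 33.2) = 14.8356 m
m = 5832 / 14.8356 = 393 g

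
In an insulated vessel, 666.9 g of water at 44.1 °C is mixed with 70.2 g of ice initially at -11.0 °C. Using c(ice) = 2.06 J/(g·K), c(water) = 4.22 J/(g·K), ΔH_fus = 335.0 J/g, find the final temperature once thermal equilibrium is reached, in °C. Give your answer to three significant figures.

Heat to bring ice to 0 °C and melt it: q₁ = 70.2×2.06×11.0 + 70.2×335.0 = 25108 J
Heat the water can supply cooling to 0 °C: 666.9×4.22×44.1 = 124111 J > q₁, so all ice melts.
Energy balance: 666.9×4.22×(44.1 − T) = 25108 + 70.2×4.22×(T − 0)
2814.318(44.1 − T) = 25108 + 296.244 T
124111 − 25108 = 3110.562 T
T = 99003 / 3110.562 = 31.83 °C

T_f = 31.8 °C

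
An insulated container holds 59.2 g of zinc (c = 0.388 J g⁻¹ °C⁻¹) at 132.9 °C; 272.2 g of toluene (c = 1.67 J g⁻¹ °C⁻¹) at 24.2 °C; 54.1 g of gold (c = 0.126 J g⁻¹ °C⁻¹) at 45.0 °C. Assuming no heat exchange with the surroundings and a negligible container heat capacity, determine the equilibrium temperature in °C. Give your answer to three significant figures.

Σ mᵢcᵢ(T − Tᵢ) = 0  ⇒  T = Σ mᵢcᵢTᵢ / Σ mᵢcᵢ
Σ mᵢcᵢ = 59.2×0.388 + 272.2×1.67 + 54.1×0.126 = 484.3602
Σ mᵢcᵢTᵢ = 22.9696×132.9 + 454.574×24.2 + 6.8166×45.0 = 14360
T = 14360 / 484.3602 = 29.647 °C

T_f = 29.6 °C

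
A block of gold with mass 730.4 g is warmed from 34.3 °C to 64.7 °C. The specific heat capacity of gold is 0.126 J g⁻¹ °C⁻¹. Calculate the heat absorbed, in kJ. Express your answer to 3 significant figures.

q = 2.80 kJ

q = m c ΔT = 730.4 × 0.126 × (64.7 − 34.3)
q = 730.4 × 0.126 × 30.4 = 2798 J = 2.80 kJ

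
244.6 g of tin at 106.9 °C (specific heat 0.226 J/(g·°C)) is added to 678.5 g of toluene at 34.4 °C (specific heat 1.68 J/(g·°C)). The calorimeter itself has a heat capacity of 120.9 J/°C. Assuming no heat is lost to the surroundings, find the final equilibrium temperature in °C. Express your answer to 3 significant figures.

Heat lost by tin = heat gained by toluene + calorimeter.
(244.6)(0.226)(106.9 − T) = [(678.5)(1.68) + 120.9](T − 34.4)
55.2796 (106.9 − T) = 1260.78 (T − 34.4)
5909.4 − 55.2796 T = 1260.78 T − 43371
49280.4 = 1316.0596 T
T = 37.445 °C

T_f = 37.4 °C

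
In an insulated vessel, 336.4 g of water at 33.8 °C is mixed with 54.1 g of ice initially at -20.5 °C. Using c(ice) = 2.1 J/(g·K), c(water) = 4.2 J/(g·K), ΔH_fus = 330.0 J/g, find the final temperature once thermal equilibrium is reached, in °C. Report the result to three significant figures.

Heat to bring ice to 0 °C and melt it: q₁ = 54.1×2.1×20.5 + 54.1×330.0 = 20182 J
Heat the water can supply cooling to 0 °C: 336.4×4.2×33.8 = 47755.3 J > q₁, so all ice melts.
Energy balance: 336.4×4.2×(33.8 − T) = 20182 + 54.1×4.2×(T − 0)
1412.88(33.8 − T) = 20182 + 227.22 T
47755.3 − 20182 = 1640.10 T
T = 27573.3 / 1640.10 = 16.81 °C

T_f = 16.8 °C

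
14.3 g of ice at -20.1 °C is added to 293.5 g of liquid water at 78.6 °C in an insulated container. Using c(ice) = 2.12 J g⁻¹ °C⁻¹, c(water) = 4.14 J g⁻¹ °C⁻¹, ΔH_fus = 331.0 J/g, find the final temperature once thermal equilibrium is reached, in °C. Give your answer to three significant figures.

T_f = 70.8 °C

Heat to bring ice to 0 °C and melt it: q₁ = 14.3×2.12×20.1 + 14.3×331.0 = 5342.7 J
Heat the water can supply cooling to 0 °C: 293.5×4.14×78.6 = 95506.1 J > q₁, so all ice melts.
Energy balance: 293.5×4.14×(78.6 − T) = 5342.7 + 14.3×4.14×(T − 0)
1215.09(78.6 − T) = 5342.7 + 59.202 T
95506.1 − 5342.7 = 1274.292 T
T = 90163.4 / 1274.292 = 70.76 °C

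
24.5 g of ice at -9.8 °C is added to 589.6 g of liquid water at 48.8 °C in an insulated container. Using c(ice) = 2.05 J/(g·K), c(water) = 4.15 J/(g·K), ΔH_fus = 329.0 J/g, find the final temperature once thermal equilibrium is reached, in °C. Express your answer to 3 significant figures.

T_f = 43.5 °C

Heat to bring ice to 0 °C and melt it: q₁ = 24.5×2.05×9.8 + 24.5×329.0 = 8552.7 J
Heat the water can supply cooling to 0 °C: 589.6×4.15×48.8 = 119406 J > q₁, so all ice melts.
Energy balance: 589.6×4.15×(48.8 − T) = 8552.7 + 24.5×4.15×(T − 0)
2446.84(48.8 − T) = 8552.7 + 101.675 T
119406 − 8552.7 = 2548.515 T
T = 110853.3 / 2548.515 = 43.50 °C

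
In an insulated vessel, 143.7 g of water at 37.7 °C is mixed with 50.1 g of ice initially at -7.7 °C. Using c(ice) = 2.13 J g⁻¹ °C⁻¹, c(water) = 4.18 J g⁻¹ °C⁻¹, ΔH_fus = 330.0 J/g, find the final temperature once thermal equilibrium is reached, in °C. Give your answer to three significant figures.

T_f = 6.53 °C

Heat to bring ice to 0 °C and melt it: q₁ = 50.1×2.13×7.7 + 50.1×330.0 = 17355 J
Heat the water can supply cooling to 0 °C: 143.7×4.18×37.7 = 22645.1 J > q₁, so all ice melts.
Energy balance: 143.7×4.18×(37.7 − T) = 17355 + 50.1×4.18×(T − 0)
600.666(37.7 − T) = 17355 + 209.418 T
22645.1 − 17355 = 810.084 T
T = 5290.1 / 810.084 = 6.530 °C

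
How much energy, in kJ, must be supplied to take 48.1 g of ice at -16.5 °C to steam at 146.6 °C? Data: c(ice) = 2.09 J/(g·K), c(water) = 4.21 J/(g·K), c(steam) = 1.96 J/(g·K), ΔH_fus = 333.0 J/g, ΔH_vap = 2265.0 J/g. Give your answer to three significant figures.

q1 (heat ice -16.5→0.0 °C): 48.1 × 2.09 × 16.5 = 1659 J
q2 (melt at 0 °C): 48.1 × 333.0 = 16017 J
q3 (heat water 0.0→100.0 °C): 48.1 × 4.21 × 100.0 = 20250 J
q4 (vaporize at 100 °C): 48.1 × 2265.0 = 108947 J
q5 (heat steam 100.0→146.6 °C): 48.1 × 1.96 × 46.6 = 4393 J
Total: 1659 + 16017 + 20250 + 108947 + 4393 = 151266 J = 151 kJ

q = 151 kJ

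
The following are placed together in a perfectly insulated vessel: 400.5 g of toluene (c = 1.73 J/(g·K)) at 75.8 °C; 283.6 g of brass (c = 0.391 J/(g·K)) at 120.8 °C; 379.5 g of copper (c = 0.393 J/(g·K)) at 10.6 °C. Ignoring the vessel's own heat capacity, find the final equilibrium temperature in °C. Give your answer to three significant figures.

Σ mᵢcᵢ(T − Tᵢ) = 0  ⇒  T = Σ mᵢcᵢTᵢ / Σ mᵢcᵢ
Σ mᵢcᵢ = 400.5×1.73 + 283.6×0.391 + 379.5×0.393 = 952.8961
Σ mᵢcᵢTᵢ = 692.865×75.8 + 110.8876×120.8 + 149.1435×10.6 = 67495
T = 67495 / 952.8961 = 70.83 °C

T_f = 70.8 °C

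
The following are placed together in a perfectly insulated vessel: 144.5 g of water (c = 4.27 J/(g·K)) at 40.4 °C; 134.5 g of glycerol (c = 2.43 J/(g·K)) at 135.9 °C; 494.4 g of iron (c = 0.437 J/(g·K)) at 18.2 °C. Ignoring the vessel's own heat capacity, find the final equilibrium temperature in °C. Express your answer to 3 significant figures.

T_f = 63.2 °C

Σ mᵢcᵢ(T − Tᵢ) = 0  ⇒  T = Σ mᵢcᵢTᵢ / Σ mᵢcᵢ
Σ mᵢcᵢ = 144.5×4.27 + 134.5×2.43 + 494.4×0.437 = 1159.9028
Σ mᵢcᵢTᵢ = 617.015×40.4 + 326.835×135.9 + 216.0528×18.2 = 73276
T = 73276 / 1159.9028 = 63.17 °C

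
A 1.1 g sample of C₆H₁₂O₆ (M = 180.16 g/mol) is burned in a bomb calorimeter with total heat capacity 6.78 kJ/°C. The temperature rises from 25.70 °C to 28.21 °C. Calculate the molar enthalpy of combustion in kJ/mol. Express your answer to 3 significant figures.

ΔT = 28.21 − 25.70 = 2.51 °C
q_cal = C_cal × ΔT = 6.78 × 2.51 = 17.0178 kJ
n = 1.1 / 180.16 = 0.006106 mol
q_rxn = −q_cal = -17.0178 kJ
ΔH = -17.0178 / 0.006106 = -2787 kJ/mol

ΔH = -2790 kJ/mol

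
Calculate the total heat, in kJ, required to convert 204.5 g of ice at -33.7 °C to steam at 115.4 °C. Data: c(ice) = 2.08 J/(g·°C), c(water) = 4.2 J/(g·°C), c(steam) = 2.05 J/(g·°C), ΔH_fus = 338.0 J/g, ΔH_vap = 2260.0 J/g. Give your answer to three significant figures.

q = 638 kJ

q1 (heat ice -33.7→0.0 °C): 204.5 × 2.08 × 33.7 = 14335 J
q2 (melt at 0 °C): 204.5 × 338.0 = 69121 J
q3 (heat water 0.0→100.0 °C): 204.5 × 4.2 × 100.0 = 85890 J
q4 (vaporize at 100 °C): 204.5 × 2260.0 = 462170 J
q5 (heat steam 100.0→115.4 °C): 204.5 × 2.05 × 15.4 = 6456 J
Total: 14335 + 69121 + 85890 + 462170 + 6456 = 637972 J = 638 kJ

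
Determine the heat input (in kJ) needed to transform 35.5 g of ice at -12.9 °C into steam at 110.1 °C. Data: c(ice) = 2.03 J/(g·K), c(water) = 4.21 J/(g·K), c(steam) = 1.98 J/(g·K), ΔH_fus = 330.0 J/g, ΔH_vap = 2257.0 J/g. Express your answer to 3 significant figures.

q1 (heat ice -12.9→0.0 °C): 35.5 × 2.03 × 12.9 = 930 J
q2 (melt at 0 °C): 35.5 × 330.0 = 11715 J
q3 (heat water 0.0→100.0 °C): 35.5 × 4.21 × 100.0 = 14946 J
q4 (vaporize at 100 °C): 35.5 × 2257.0 = 80124 J
q5 (heat steam 100.0→110.1 °C): 35.5 × 1.98 × 10.1 = 710 J
Total: 930 + 11715 + 14946 + 80124 + 710 = 108425 J = 108 kJ

q = 108 kJ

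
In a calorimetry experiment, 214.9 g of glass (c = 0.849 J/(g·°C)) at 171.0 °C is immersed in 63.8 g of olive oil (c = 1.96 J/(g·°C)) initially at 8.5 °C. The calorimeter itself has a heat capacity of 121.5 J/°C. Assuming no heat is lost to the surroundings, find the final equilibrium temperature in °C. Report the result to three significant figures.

T_f = 77.6 °C

Heat lost by glass = heat gained by olive oil + calorimeter.
(214.9)(0.849)(171.0 − T) = [(63.8)(1.96) + 121.5](T − 8.5)
182.4501 (171.0 − T) = 246.548 (T − 8.5)
31199 − 182.4501 T = 246.548 T − 2095.7
33294.7 = 428.9981 T
T = 77.61 °C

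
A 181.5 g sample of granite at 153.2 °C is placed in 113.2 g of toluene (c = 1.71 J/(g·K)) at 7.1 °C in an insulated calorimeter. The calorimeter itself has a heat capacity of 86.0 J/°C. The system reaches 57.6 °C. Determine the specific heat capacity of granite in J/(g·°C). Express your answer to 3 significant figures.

q_gained = (113.2 × 1.71 + 86.0) × (57.6 − 7.1) = 14120 J
q_lost = 181.5 × c × (153.2 − 57.6) = 17351.4 c
Set equal: c = 14120 / 17351.4 = 0.814 J/(g·°C)

c = 0.814 J/(g·°C)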